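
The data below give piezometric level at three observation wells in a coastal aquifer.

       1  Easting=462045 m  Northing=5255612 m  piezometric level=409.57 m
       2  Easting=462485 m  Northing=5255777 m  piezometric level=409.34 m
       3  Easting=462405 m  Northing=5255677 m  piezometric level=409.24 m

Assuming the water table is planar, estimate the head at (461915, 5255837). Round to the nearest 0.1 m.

410.2 m

Taking 1 as reference: 2−1 = (440, 165, -0.23); 3−1 = (360, 65, -0.33).
Determinant of the coordinate differences = 440·65 − 360·165 = -30800.
∂h/∂x = [(-0.23)·65 − (-0.33)·165] / -30800 = -0.001282
∂h/∂y = [440·(-0.33) − 360·(-0.23)] / -30800 = +0.002026
h(461915, 5255837) = 409.57 + (-0.001282)·(-130) + (+0.002026)·(225) = 409.57 +0.167 +0.456 = 410.193 m.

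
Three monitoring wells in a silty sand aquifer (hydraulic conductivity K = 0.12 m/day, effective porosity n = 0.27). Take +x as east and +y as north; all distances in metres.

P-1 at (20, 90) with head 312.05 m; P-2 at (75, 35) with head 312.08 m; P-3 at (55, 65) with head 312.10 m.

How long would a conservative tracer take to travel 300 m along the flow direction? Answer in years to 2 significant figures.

Taking P-1 as reference: P-2−P-1 = (55, -55, +0.03); P-3−P-1 = (35, -25, +0.05).
Determinant of the coordinate differences = 55·(-25) − 35·(-55) = 550.
∂h/∂x = [(+0.03)·(-25) − (+0.05)·(-55)] / 550 = +0.003636
∂h/∂y = [55·(+0.05) − 35·(+0.03)] / 550 = +0.003091
|∇h| = √(0.003636² + 0.003091²) = 0.004772
Seepage velocity v = K·i/n = 0.12 × 0.004772 / 0.27 = 0.002121 m/day.
t = 300 / 0.002121 = 1.414e+05 days = 387 years.

390 years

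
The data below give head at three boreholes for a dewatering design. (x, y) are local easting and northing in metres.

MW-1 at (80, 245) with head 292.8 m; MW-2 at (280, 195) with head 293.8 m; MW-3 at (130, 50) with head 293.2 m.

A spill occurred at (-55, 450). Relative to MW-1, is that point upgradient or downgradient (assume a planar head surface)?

Taking MW-1 as reference: MW-2−MW-1 = (200, -50, +1.0); MW-3−MW-1 = (50, -195, +0.4).
Solve a·Δx + b·Δy = Δh: det = 200·(-195) − 50·(-50) = -36500.
∂h/∂x = [(+1.0)·(-195) − (+0.4)·(-50)] / -36500 = +0.004795
∂h/∂y = [200·(+0.4) − 50·(+1.0)] / -36500 = -0.0008219
Head at (-55, 450) = 292.8 + (+0.004795)·(-135) + (-0.0008219)·(205) = 291.98 m.
That is lower than the 292.8 m at MW-1, so the point is downgradient.

downgradient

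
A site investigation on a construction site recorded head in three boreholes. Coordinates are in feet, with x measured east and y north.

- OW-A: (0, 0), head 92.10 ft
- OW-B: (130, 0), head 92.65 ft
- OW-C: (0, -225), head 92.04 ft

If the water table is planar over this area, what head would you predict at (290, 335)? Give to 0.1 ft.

∂h/∂x = (92.65 − 92.10) / (130 − 0) = +0.004231
∂h/∂y = (92.04 − 92.10) / (-225 − 0) = +0.0002667
h(290, 335) = 92.10 + (+0.004231)·(290) + (+0.0002667)·(335) = 92.10 +1.227 +0.089 = 93.416 ft.

93.4 ft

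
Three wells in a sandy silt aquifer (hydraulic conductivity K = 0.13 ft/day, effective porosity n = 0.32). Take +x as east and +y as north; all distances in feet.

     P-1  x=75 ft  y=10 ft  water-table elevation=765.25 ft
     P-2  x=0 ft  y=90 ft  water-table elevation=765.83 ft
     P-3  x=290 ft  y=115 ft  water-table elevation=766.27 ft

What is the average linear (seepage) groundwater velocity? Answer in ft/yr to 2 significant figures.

With h = a·x + b·y + c and P-1 as origin, the differences give:
  (-75)·a + 80·b = +0.58
  215·a + 105·b = +1.02
Eliminate b (×105 and ×80, subtract): -25075·a = -20.700 → a = ∂h/∂x = +0.0008255
Back-substitute: b = ∂h/∂y = +0.008024.
|∇h| = √(0.0008255² + 0.008024²) = 0.008066
Seepage velocity v = K·i/n = 0.13 × 0.008066 / 0.32 = 0.003277 ft/day = 1.197 ft/yr.

1.2 ft/yr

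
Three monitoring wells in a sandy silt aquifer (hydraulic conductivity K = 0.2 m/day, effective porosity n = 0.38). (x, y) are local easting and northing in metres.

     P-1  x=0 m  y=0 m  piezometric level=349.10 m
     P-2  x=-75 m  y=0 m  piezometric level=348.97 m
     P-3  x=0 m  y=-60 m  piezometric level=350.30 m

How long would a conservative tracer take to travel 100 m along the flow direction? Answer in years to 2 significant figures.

∂h/∂x = (348.97 − 349.10) / (-75 − 0) = +0.001733
∂h/∂y = (350.30 − 349.10) / (-60 − 0) = -0.02000
|∇h| = √(0.001733² + -0.02000²) = 0.02007
Seepage velocity v = K·i/n = 0.2 × 0.02007 / 0.38 = 0.01056 m/day.
t = 100 / 0.01056 = 9470 days = 25.9 years.

26 years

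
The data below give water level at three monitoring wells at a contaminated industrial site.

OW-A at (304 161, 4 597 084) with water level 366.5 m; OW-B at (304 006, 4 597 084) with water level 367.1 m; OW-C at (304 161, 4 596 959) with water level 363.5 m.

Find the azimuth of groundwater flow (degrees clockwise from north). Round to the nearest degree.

∂h/∂x = (367.1 − 366.5) / (304006 − 304161) = -0.003871
∂h/∂y = (363.5 − 366.5) / (4596959 − 4597084) = +0.02400
Flow direction (−∇h) has components (+0.003871 E, -0.02400 N).
Azimuth = atan2(E, N) = atan2(+0.003871, -0.02400) = 170.8° ≈ 171°.

171°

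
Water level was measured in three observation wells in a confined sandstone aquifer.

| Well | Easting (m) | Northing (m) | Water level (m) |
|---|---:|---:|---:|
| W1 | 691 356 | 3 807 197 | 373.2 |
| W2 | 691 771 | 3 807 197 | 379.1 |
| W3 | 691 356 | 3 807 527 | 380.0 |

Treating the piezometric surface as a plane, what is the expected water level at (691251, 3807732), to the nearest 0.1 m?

382.7 m

∂h/∂x = (379.1 − 373.2) / (691771 − 691356) = +0.01422
∂h/∂y = (380.0 − 373.2) / (3807527 − 3807197) = +0.02061
h(691251, 3807732) = 373.2 + (+0.01422)·(-105) + (+0.02061)·(535) = 373.2 -1.493 +11.024 = 382.731 m.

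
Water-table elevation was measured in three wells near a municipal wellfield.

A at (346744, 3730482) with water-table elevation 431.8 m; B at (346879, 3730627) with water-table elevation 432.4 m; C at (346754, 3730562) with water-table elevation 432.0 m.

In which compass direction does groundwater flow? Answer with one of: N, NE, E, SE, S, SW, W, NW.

SW

Differences from A: to B (Δx, Δy, Δh) = (135, 145, +0.6); to C = (10, 80, +0.2).
Determinant of the coordinate differences = 135·80 − 10·145 = 9350.
∂h/∂x = [(+0.6)·80 − (+0.2)·145] / 9350 = +0.002032
∂h/∂y = [135·(+0.2) − 10·(+0.6)] / 9350 = +0.002246
Flow = −∇h = (-0.002032 east, -0.002246 north), which points southwest.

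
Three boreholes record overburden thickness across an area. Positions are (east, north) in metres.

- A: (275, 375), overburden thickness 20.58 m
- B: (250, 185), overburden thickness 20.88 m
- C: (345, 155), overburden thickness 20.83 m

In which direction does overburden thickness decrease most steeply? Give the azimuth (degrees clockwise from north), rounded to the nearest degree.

034°

Differences from A: to B (Δx, Δy, Δh) = (-25, -190, +0.30); to C = (70, -220, +0.25).
Solve a·Δx + b·Δy = Δd: det = (-25)·(-220) − 70·(-190) = 18800.
∂d/∂x = [(+0.30)·(-220) − (+0.25)·(-190)] / 18800 = -0.0009840
∂d/∂y = [(-25)·(+0.25) − 70·(+0.30)] / 18800 = -0.001449
Steepest decrease is along −∇f: components (+0.0009840 E, +0.001449 N).
Azimuth = atan2(+0.0009840, +0.001449) = 34.2° ≈ 034°.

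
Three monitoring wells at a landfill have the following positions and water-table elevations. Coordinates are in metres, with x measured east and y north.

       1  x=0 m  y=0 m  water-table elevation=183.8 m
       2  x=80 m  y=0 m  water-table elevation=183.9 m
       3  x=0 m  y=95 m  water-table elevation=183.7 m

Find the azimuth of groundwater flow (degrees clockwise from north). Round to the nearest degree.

310°

∂h/∂x = (183.9 − 183.8) / (80 − 0) = +0.001250
∂h/∂y = (183.7 − 183.8) / (95 − 0) = -0.001053
Flow direction (−∇h) has components (-0.001250 E, +0.001053 N).
Azimuth = atan2(E, N) = atan2(-0.001250, +0.001053) = 310.1° ≈ 310°.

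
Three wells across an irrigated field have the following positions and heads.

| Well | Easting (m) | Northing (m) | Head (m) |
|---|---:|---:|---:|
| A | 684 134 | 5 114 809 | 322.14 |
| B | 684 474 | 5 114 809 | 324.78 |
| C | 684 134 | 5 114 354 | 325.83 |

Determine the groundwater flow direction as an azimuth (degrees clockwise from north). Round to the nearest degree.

∂h/∂x = (324.78 − 322.14) / (684474 − 684134) = +0.007765
∂h/∂y = (325.83 − 322.14) / (5114354 − 5114809) = -0.008110
Flow direction (−∇h) has components (-0.007765 E, +0.008110 N).
Azimuth = atan2(E, N) = atan2(-0.007765, +0.008110) = 316.2° ≈ 316°.

316°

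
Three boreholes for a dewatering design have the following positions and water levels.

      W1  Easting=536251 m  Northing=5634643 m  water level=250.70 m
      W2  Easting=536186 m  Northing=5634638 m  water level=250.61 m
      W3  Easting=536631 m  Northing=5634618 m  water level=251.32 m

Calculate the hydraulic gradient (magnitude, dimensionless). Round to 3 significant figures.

0.00230

Three-point gradient (reference W1): Δ to W2 = (-65, -5, -0.09), Δ to W3 = (380, -25, +0.62).
∂h/∂x = +0.001518, ∂h/∂y = -0.001730 (det = 3525).
|∇h| = √(0.001518² + -0.001730²) = 0.002302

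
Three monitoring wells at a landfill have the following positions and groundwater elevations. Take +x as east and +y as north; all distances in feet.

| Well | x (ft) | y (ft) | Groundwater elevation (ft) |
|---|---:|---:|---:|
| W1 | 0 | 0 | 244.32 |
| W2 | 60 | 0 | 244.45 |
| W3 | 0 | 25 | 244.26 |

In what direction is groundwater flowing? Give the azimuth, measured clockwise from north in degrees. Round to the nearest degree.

∂h/∂x = (244.45 − 244.32) / (60 − 0) = +0.002167
∂h/∂y = (244.26 − 244.32) / (25 − 0) = -0.002400
Flow direction (−∇h) has components (-0.002167 E, +0.002400 N).
Azimuth = atan2(E, N) = atan2(-0.002167, +0.002400) = 317.9° ≈ 318°.

318°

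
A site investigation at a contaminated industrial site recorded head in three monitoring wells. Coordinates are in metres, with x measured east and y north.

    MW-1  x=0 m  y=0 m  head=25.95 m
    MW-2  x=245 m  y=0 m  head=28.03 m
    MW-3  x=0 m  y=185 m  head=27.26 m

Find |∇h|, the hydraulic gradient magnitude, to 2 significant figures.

0.011

∂h/∂x = (28.03 − 25.95) / (245 − 0) = +0.008490
∂h/∂y = (27.26 − 25.95) / (185 − 0) = +0.007081
|∇h| = √(0.008490² + 0.007081²) = 0.01106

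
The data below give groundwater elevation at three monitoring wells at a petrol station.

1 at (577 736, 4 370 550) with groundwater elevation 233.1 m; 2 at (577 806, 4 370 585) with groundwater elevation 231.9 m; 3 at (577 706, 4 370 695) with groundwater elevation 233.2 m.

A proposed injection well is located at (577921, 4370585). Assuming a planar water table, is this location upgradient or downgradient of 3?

Differences from 1: to 2 (Δx, Δy, Δh) = (70, 35, -1.2); to 3 = (-30, 145, +0.1).
Determinant of the coordinate differences = 70·145 − (-30)·35 = 11200.
∂h/∂x = [(-1.2)·145 − (+0.1)·35] / 11200 = -0.01585
∂h/∂y = [70·(+0.1) − (-30)·(-1.2)] / 11200 = -0.002589
Head at (577921, 4370585) = 233.1 + (-0.01585)·(185) + (-0.002589)·(35) = 230.08 m.
That is lower than the 233.2 m at 3, so the point is downgradient.

downgradient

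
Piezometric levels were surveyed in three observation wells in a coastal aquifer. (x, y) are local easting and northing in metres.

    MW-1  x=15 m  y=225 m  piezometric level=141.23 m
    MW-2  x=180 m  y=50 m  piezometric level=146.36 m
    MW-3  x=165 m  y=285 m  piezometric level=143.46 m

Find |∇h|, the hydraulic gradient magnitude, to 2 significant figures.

Differences from MW-1: to MW-2 (Δx, Δy, Δh) = (165, -175, +5.13); to MW-3 = (150, 60, +2.23).
Determinant of the coordinate differences = 165·60 − 150·(-175) = 36150.
∂h/∂x = [(+5.13)·60 − (+2.23)·(-175)] / 36150 = +0.01931
∂h/∂y = [165·(+2.23) − 150·(+5.13)] / 36150 = -0.01111
|∇h| = √(0.01931² + -0.01111²) = 0.02228

0.022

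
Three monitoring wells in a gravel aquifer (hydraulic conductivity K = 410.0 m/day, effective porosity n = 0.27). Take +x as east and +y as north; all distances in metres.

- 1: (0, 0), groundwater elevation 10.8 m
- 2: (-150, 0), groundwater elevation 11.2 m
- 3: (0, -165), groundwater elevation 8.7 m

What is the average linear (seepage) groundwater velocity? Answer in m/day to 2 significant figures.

20 m/day

∂h/∂x = (11.2 − 10.8) / (-150 − 0) = -0.002667
∂h/∂y = (8.7 − 10.8) / (-165 − 0) = +0.01273
|∇h| = √(-0.002667² + 0.01273²) = 0.01301
Seepage velocity v = K·i/n = 410.0 × 0.01301 / 0.27 = 19.76 m/day.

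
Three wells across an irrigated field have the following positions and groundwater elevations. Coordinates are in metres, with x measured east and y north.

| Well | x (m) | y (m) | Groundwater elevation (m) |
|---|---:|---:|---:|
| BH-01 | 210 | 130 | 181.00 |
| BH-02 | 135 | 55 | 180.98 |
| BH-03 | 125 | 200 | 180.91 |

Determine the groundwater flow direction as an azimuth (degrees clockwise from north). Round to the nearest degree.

302°

Three-point gradient (reference BH-01): Δ to BH-02 = (-75, -75, -0.02), Δ to BH-03 = (-85, 70, -0.09).
∂h/∂x = +0.0007011, ∂h/∂y = -0.0004344 (det = -11625).
Flow direction (−∇h) has components (-0.0007011 E, +0.0004344 N).
Azimuth = atan2(E, N) = atan2(-0.0007011, +0.0004344) = 301.8° ≈ 302°.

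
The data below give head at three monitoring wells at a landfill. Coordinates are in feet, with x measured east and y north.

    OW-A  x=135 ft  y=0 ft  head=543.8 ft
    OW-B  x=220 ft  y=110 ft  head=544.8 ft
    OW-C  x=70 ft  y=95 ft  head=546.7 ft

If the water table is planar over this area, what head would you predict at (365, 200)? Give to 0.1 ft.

544.5 ft

Taking OW-A as reference: OW-B−OW-A = (85, 110, +1.0); OW-C−OW-A = (-65, 95, +2.9).
Determinant of the coordinate differences = 85·95 − (-65)·110 = 15225.
∂h/∂x = [(+1.0)·95 − (+2.9)·110] / 15225 = -0.01471
∂h/∂y = [85·(+2.9) − (-65)·(+1.0)] / 15225 = +0.02046
h(365, 200) = 543.8 + (-0.01471)·(230) + (+0.02046)·(200) = 543.8 -3.384 +4.092 = 544.508 ft.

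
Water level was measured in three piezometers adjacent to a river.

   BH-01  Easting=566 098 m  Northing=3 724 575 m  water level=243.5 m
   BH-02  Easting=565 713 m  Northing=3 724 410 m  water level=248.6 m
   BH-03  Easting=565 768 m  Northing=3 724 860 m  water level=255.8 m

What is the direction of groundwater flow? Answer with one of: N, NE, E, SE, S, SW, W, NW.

SE

Taking BH-01 as reference: BH-02−BH-01 = (-385, -165, +5.1); BH-03−BH-01 = (-330, 285, +12.3).
Solve a·Δx + b·Δy = Δh: det = (-385)·285 − (-330)·(-165) = -164175.
∂h/∂x = [(+5.1)·285 − (+12.3)·(-165)] / -164175 = -0.02122
∂h/∂y = [(-385)·(+12.3) − (-330)·(+5.1)] / -164175 = +0.01859
Flow = −∇h = (+0.02122 east, -0.01859 north), which points southeast.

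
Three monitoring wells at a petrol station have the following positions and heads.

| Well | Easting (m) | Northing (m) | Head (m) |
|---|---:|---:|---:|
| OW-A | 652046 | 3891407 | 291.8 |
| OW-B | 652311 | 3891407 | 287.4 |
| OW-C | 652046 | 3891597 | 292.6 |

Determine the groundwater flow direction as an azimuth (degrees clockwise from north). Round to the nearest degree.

∂h/∂x = (287.4 − 291.8) / (652311 − 652046) = -0.01660
∂h/∂y = (292.6 − 291.8) / (3891597 − 3891407) = +0.004211
Flow direction (−∇h) has components (+0.01660 E, -0.004211 N).
Azimuth = atan2(E, N) = atan2(+0.01660, -0.004211) = 104.2° ≈ 104°.

104°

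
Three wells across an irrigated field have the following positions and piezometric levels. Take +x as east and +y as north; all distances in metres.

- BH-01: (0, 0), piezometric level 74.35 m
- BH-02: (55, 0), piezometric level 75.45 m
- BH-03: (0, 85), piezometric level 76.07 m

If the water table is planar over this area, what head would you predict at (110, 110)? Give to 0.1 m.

∂h/∂x = (75.45 − 74.35) / (55 − 0) = +0.02000
∂h/∂y = (76.07 − 74.35) / (85 − 0) = +0.02024
h(110, 110) = 74.35 + (+0.02000)·(110) + (+0.02024)·(110) = 74.35 +2.200 +2.226 = 78.776 m.

78.8 m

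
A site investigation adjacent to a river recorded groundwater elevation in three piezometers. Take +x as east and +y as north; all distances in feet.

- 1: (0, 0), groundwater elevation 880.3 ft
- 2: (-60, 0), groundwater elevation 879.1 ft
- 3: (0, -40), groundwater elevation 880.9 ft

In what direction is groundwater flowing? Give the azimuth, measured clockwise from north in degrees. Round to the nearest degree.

∂h/∂x = (879.1 − 880.3) / (-60 − 0) = +0.02000
∂h/∂y = (880.9 − 880.3) / (-40 − 0) = -0.01500
Flow direction (−∇h) has components (-0.02000 E, +0.01500 N).
Azimuth = atan2(E, N) = atan2(-0.02000, +0.01500) = 306.9° ≈ 307°.

307°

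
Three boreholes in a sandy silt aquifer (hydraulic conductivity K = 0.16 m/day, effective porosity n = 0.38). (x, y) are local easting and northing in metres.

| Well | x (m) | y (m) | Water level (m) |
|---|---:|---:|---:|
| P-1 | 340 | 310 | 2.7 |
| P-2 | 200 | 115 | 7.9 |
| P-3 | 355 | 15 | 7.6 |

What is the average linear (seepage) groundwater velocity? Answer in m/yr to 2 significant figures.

3.3 m/yr

Taking P-1 as reference: P-2−P-1 = (-140, -195, +5.2); P-3−P-1 = (15, -295, +4.9).
Determinant of the coordinate differences = (-140)·(-295) − 15·(-195) = 44225.
∂h/∂x = [(+5.2)·(-295) − (+4.9)·(-195)] / 44225 = -0.01308
∂h/∂y = [(-140)·(+4.9) − 15·(+5.2)] / 44225 = -0.01728
|∇h| = √(-0.01308² + -0.01728²) = 0.02167
Seepage velocity v = K·i/n = 0.16 × 0.02167 / 0.38 = 0.009124 m/day = 3.333 m/yr.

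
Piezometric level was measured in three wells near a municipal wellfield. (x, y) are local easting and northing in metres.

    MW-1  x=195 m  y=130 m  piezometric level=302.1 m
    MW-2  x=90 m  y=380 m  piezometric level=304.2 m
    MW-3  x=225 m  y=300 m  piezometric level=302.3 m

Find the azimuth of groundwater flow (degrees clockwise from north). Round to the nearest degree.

With h = a·x + b·y + c and MW-1 as origin, the differences give:
  (-105)·a + 250·b = +2.1
  30·a + 170·b = +0.2
Eliminate b (×170 and ×250, subtract): -25350·a = 307.00 → a = ∂h/∂x = -0.01211
Back-substitute: b = ∂h/∂y = +0.003314.
Flow direction (−∇h) has components (+0.01211 E, -0.003314 N).
Azimuth = atan2(E, N) = atan2(+0.01211, -0.003314) = 105.3° ≈ 105°.

105°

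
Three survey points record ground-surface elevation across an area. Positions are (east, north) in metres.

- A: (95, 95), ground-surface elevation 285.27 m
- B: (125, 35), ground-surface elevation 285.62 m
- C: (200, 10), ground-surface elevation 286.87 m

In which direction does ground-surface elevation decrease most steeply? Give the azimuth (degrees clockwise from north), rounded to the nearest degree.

Differences from A: to B (Δx, Δy, Δh) = (30, -60, +0.35); to C = (105, -85, +1.60).
Determinant of the coordinate differences = 30·(-85) − 105·(-60) = 3750.
∂z/∂x = [(+0.35)·(-85) − (+1.60)·(-60)] / 3750 = +0.01767
∂z/∂y = [30·(+1.60) − 105·(+0.35)] / 3750 = +0.003000
Steepest decrease is along −∇f: components (-0.01767 E, -0.003000 N).
Azimuth = atan2(-0.01767, -0.003000) = 260.4° ≈ 260°.

260°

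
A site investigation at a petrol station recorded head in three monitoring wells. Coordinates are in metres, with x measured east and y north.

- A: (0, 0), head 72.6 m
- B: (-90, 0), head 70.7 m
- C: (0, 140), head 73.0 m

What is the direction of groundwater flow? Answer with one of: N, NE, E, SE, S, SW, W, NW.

∂h/∂x = (70.7 − 72.6) / (-90 − 0) = +0.02111
∂h/∂y = (73.0 − 72.6) / (140 − 0) = +0.002857
Flow = −∇h = (-0.02111 east, -0.002857 north), which points west.

W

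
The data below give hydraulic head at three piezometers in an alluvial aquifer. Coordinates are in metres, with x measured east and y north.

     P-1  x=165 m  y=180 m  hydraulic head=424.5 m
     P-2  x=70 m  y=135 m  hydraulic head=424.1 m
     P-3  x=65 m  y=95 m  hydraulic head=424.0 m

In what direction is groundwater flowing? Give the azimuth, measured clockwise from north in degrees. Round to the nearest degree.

237°

Taking P-1 as reference: P-2−P-1 = (-95, -45, -0.4); P-3−P-1 = (-100, -85, -0.5).
Determinant of the coordinate differences = (-95)·(-85) − (-100)·(-45) = 3575.
∂h/∂x = [(-0.4)·(-85) − (-0.5)·(-45)] / 3575 = +0.003217
∂h/∂y = [(-95)·(-0.5) − (-100)·(-0.4)] / 3575 = +0.002098
Flow direction (−∇h) has components (-0.003217 E, -0.002098 N).
Azimuth = atan2(E, N) = atan2(-0.003217, -0.002098) = 236.9° ≈ 237°.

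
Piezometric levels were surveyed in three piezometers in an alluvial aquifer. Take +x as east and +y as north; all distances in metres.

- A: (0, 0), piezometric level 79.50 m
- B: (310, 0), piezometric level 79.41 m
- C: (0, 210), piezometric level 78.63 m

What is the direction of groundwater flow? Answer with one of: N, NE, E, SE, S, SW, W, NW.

N

∂h/∂x = (79.41 − 79.50) / (310 − 0) = -0.0002903
∂h/∂y = (78.63 − 79.50) / (210 − 0) = -0.004143
Flow = −∇h = (+0.0002903 east, +0.004143 north), which points north.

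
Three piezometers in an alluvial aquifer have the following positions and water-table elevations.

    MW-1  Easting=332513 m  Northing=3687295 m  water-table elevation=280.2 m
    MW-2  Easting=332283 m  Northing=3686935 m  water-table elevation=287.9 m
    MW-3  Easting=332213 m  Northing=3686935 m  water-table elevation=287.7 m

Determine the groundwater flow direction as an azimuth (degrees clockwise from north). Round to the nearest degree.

With h = a·x + b·y + c and MW-1 as origin, the differences give:
  (-230)·a + (-360)·b = +7.7
  (-300)·a + (-360)·b = +7.5
Eliminate b (×(-360) and ×(-360), subtract): -25200·a = -72.00 → a = ∂h/∂x = +0.002857
Back-substitute: b = ∂h/∂y = -0.02321.
Flow direction (−∇h) has components (-0.002857 E, +0.02321 N).
Azimuth = atan2(E, N) = atan2(-0.002857, +0.02321) = 353.0° ≈ 353°.

353°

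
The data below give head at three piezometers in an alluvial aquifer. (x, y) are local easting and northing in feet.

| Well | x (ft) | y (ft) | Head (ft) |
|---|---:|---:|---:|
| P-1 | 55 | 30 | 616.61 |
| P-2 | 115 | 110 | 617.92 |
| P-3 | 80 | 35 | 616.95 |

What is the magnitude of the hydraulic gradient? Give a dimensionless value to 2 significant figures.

0.014

Differences from P-1: to P-2 (Δx, Δy, Δh) = (60, 80, +1.31); to P-3 = (25, 5, +0.34).
Solve a·Δx + b·Δy = Δh: det = 60·5 − 25·80 = -1700.
∂h/∂x = [(+1.31)·5 − (+0.34)·80] / -1700 = +0.01215
∂h/∂y = [60·(+0.34) − 25·(+1.31)] / -1700 = +0.007265
|∇h| = √(0.01215² + 0.007265²) = 0.01416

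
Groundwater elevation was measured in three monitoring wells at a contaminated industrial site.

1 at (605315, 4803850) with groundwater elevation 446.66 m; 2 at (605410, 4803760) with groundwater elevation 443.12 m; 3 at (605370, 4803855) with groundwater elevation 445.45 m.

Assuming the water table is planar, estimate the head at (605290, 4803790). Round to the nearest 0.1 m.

Differences from 1: to 2 (Δx, Δy, Δh) = (95, -90, -3.54); to 3 = (55, 5, -1.21).
Solve a·Δx + b·Δy = Δh: det = 95·5 − 55·(-90) = 5425.
∂h/∂x = [(-3.54)·5 − (-1.21)·(-90)] / 5425 = -0.02334
∂h/∂y = [95·(-1.21) − 55·(-3.54)] / 5425 = +0.01470
h(605290, 4803790) = 446.66 + (-0.02334)·(-25) + (+0.01470)·(-60) = 446.66 +0.583 -0.882 = 446.361 m.

446.4 m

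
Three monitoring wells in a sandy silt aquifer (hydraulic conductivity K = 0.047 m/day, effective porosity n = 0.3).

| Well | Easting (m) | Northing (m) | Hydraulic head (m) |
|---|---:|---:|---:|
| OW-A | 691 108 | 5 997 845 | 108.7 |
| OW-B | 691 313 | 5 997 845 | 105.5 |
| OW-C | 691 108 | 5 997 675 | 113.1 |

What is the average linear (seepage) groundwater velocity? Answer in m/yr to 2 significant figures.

∂h/∂x = (105.5 − 108.7) / (691313 − 691108) = -0.01561
∂h/∂y = (113.1 − 108.7) / (5997675 − 5997845) = -0.02588
|∇h| = √(-0.01561² + -0.02588²) = 0.03022
Seepage velocity v = K·i/n = 0.047 × 0.03022 / 0.3 = 0.004734 m/day = 1.729 m/yr.

1.7 m/yr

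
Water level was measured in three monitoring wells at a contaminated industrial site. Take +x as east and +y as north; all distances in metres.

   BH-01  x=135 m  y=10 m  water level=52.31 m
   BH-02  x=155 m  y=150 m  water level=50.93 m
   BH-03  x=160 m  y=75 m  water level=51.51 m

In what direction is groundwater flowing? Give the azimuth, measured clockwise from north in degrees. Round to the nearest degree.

050°

With h = a·x + b·y + c and BH-01 as origin, the differences give:
  20·a + 140·b = -1.38
  25·a + 65·b = -0.80
Eliminate b (×65 and ×140, subtract): -2200·a = 22.300 → a = ∂h/∂x = -0.01014
Back-substitute: b = ∂h/∂y = -0.008409.
Flow direction (−∇h) has components (+0.01014 E, +0.008409 N).
Azimuth = atan2(E, N) = atan2(+0.01014, +0.008409) = 50.3° ≈ 050°.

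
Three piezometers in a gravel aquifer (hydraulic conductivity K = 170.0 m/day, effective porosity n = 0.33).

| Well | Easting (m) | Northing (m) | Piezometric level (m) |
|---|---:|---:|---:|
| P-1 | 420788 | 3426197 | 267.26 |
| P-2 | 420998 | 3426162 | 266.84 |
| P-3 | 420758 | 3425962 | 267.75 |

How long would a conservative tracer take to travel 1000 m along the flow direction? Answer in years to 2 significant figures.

1.8 years

Differences from P-1: to P-2 (Δx, Δy, Δh) = (210, -35, -0.42); to P-3 = (-30, -235, +0.49).
Solve a·Δx + b·Δy = Δh: det = 210·(-235) − (-30)·(-35) = -50400.
∂h/∂x = [(-0.42)·(-235) − (+0.49)·(-35)] / -50400 = -0.002299
∂h/∂y = [210·(+0.49) − (-30)·(-0.42)] / -50400 = -0.001792
|∇h| = √(-0.002299² + -0.001792²) = 0.002915
Seepage velocity v = K·i/n = 170.0 × 0.002915 / 0.33 = 1.502 m/day.
t = 1000 / 1.502 = 665.8 days = 1.82 years.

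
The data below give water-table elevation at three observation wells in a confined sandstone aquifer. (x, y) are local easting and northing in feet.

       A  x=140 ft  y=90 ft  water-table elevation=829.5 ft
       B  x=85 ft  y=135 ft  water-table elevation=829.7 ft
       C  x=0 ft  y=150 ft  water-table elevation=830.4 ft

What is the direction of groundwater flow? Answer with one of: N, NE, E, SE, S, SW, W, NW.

NE

Taking A as reference: B−A = (-55, 45, +0.2); C−A = (-140, 60, +0.9).
Determinant of the coordinate differences = (-55)·60 − (-140)·45 = 3000.
∂h/∂x = [(+0.2)·60 − (+0.9)·45] / 3000 = -0.009500
∂h/∂y = [(-55)·(+0.9) − (-140)·(+0.2)] / 3000 = -0.007167
Flow = −∇h = (+0.009500 east, +0.007167 north), which points northeast.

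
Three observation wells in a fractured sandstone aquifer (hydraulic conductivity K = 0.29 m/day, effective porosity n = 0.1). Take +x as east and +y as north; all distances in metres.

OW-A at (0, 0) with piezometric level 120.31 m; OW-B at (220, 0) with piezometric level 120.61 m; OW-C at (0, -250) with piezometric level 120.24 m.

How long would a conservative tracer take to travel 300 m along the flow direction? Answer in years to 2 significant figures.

∂h/∂x = (120.61 − 120.31) / (220 − 0) = +0.001364
∂h/∂y = (120.24 − 120.31) / (-250 − 0) = +0.0002800
|∇h| = √(0.001364² + 0.0002800²) = 0.001392
Seepage velocity v = K·i/n = 0.29 × 0.001392 / 0.1 = 0.004037 m/day.
t = 300 / 0.004037 = 7.431e+04 days = 203 years.

200 years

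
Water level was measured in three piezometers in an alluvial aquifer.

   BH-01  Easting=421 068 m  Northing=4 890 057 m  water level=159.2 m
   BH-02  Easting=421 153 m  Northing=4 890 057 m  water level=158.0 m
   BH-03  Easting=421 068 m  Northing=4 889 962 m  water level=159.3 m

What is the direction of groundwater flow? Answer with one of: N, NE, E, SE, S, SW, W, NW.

∂h/∂x = (158.0 − 159.2) / (421153 − 421068) = -0.01412
∂h/∂y = (159.3 − 159.2) / (4889962 − 4890057) = -0.001053
Flow = −∇h = (+0.01412 east, +0.001053 north), which points east.

E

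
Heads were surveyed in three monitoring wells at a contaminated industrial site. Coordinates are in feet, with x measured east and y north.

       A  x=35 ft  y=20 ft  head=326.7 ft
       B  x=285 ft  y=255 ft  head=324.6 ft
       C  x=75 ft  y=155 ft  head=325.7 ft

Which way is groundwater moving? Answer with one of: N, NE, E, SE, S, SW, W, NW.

N

With h = a·x + b·y + c and A as origin, the differences give:
  250·a + 235·b = -2.1
  40·a + 135·b = -1.0
Eliminate b (×135 and ×235, subtract): 24350·a = -48.50 → a = ∂h/∂x = -0.001992
Back-substitute: b = ∂h/∂y = -0.006817.
Flow = −∇h = (+0.001992 east, +0.006817 north), which points north.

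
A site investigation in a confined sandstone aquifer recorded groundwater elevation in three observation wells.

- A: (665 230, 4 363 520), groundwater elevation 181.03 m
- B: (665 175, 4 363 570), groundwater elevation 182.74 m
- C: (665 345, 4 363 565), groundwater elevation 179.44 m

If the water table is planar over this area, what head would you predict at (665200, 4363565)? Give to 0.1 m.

With h = a·x + b·y + c and A as origin, the differences give:
  (-55)·a + 50·b = +1.71
  115·a + 45·b = -1.59
Eliminate b (×45 and ×50, subtract): -8225·a = 156.450 → a = ∂h/∂x = -0.01902
Back-substitute: b = ∂h/∂y = +0.01328.
h(665200, 4363565) = 181.03 + (-0.01902)·(-30) + (+0.01328)·(45) = 181.03 +0.571 +0.597 = 182.198 m.

182.2 m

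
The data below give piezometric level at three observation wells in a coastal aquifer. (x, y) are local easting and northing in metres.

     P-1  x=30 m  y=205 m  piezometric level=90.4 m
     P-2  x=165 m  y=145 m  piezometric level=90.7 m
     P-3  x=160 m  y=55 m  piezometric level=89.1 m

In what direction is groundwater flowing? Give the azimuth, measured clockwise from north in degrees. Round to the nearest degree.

Taking P-1 as reference: P-2−P-1 = (135, -60, +0.3); P-3−P-1 = (130, -150, -1.3).
Determinant of the coordinate differences = 135·(-150) − 130·(-60) = -12450.
∂h/∂x = [(+0.3)·(-150) − (-1.3)·(-60)] / -12450 = +0.009880
∂h/∂y = [135·(-1.3) − 130·(+0.3)] / -12450 = +0.01723
Flow direction (−∇h) has components (-0.009880 E, -0.01723 N).
Azimuth = atan2(E, N) = atan2(-0.009880, -0.01723) = 209.8° ≈ 210°.

210°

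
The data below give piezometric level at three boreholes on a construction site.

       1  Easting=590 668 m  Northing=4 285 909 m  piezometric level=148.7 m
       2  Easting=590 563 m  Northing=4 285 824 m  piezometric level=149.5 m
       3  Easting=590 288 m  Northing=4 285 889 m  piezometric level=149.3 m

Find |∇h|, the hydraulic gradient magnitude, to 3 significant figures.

0.00806

Taking 1 as reference: 2−1 = (-105, -85, +0.8); 3−1 = (-380, -20, +0.6).
Solve a·Δx + b·Δy = Δh: det = (-105)·(-20) − (-380)·(-85) = -30200.
∂h/∂x = [(+0.8)·(-20) − (+0.6)·(-85)] / -30200 = -0.001159
∂h/∂y = [(-105)·(+0.6) − (-380)·(+0.8)] / -30200 = -0.007980
|∇h| = √(-0.001159² + -0.007980²) = 0.008064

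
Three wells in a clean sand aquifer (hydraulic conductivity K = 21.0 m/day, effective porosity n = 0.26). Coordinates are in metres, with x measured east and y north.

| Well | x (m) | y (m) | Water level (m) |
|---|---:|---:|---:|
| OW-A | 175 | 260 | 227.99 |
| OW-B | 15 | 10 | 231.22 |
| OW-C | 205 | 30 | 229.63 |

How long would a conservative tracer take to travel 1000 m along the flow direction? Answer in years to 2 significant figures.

3.1 years

Taking OW-A as reference: OW-B−OW-A = (-160, -250, +3.23); OW-C−OW-A = (30, -230, +1.64).
Solve a·Δx + b·Δy = Δh: det = (-160)·(-230) − 30·(-250) = 44300.
∂h/∂x = [(+3.23)·(-230) − (+1.64)·(-250)] / 44300 = -0.007515
∂h/∂y = [(-160)·(+1.64) − 30·(+3.23)] / 44300 = -0.008111
|∇h| = √(-0.007515² + -0.008111²) = 0.01106
Seepage velocity v = K·i/n = 21.0 × 0.01106 / 0.26 = 0.8933 m/day.
t = 1000 / 0.8933 = 1119 days = 3.06 years.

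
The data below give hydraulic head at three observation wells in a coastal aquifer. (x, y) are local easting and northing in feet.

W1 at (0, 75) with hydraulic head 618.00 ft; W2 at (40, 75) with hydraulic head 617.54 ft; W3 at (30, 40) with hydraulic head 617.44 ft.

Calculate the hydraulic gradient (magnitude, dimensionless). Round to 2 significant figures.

Differences from W1: to W2 (Δx, Δy, Δh) = (40, 0, -0.46); to W3 = (30, -35, -0.56).
Solve a·Δx + b·Δy = Δh: det = 40·(-35) − 30·0 = -1400.
∂h/∂x = [(-0.46)·(-35) − (-0.56)·0] / -1400 = -0.01150
∂h/∂y = [40·(-0.56) − 30·(-0.46)] / -1400 = +0.006143
|∇h| = √(-0.01150² + 0.006143²) = 0.01304

0.013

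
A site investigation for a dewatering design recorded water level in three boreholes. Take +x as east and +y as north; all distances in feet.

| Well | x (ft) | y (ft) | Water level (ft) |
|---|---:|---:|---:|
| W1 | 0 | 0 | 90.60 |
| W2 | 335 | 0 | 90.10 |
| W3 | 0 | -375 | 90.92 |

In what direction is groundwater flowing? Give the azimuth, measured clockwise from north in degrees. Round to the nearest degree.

060°

∂h/∂x = (90.10 − 90.60) / (335 − 0) = -0.001493
∂h/∂y = (90.92 − 90.60) / (-375 − 0) = -0.0008533
Flow direction (−∇h) has components (+0.001493 E, +0.0008533 N).
Azimuth = atan2(E, N) = atan2(+0.001493, +0.0008533) = 60.2° ≈ 060°.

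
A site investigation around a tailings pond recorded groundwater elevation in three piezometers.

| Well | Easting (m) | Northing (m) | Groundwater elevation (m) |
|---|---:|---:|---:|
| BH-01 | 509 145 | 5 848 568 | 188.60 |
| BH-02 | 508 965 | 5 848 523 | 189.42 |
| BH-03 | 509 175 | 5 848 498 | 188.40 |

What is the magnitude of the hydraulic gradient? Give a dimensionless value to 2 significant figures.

0.0048

With h = a·x + b·y + c and BH-01 as origin, the differences give:
  (-180)·a + (-45)·b = +0.82
  30·a + (-70)·b = -0.20
Eliminate b (×(-70) and ×(-45), subtract): 13950·a = -66.400 → a = ∂h/∂x = -0.004760
Back-substitute: b = ∂h/∂y = +0.0008172.
|∇h| = √(-0.004760² + 0.0008172²) = 0.00483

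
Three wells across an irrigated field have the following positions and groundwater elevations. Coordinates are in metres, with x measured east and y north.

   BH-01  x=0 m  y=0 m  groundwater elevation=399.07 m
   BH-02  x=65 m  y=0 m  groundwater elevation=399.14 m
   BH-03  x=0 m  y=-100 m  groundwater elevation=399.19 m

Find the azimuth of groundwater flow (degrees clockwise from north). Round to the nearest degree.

318°

∂h/∂x = (399.14 − 399.07) / (65 − 0) = +0.001077
∂h/∂y = (399.19 − 399.07) / (-100 − 0) = -0.001200
Flow direction (−∇h) has components (-0.001077 E, +0.001200 N).
Azimuth = atan2(E, N) = atan2(-0.001077, +0.001200) = 318.1° ≈ 318°.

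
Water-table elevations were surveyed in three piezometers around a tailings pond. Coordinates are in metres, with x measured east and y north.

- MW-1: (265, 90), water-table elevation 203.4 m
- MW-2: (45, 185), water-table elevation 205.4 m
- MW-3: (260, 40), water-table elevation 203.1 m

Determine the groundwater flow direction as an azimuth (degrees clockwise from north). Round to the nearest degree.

137°

Differences from MW-1: to MW-2 (Δx, Δy, Δh) = (-220, 95, +2.0); to MW-3 = (-5, -50, -0.3).
Solve a·Δx + b·Δy = Δh: det = (-220)·(-50) − (-5)·95 = 11475.
∂h/∂x = [(+2.0)·(-50) − (-0.3)·95] / 11475 = -0.006231
∂h/∂y = [(-220)·(-0.3) − (-5)·(+2.0)] / 11475 = +0.006623
Flow direction (−∇h) has components (+0.006231 E, -0.006623 N).
Azimuth = atan2(E, N) = atan2(+0.006231, -0.006623) = 136.7° ≈ 137°.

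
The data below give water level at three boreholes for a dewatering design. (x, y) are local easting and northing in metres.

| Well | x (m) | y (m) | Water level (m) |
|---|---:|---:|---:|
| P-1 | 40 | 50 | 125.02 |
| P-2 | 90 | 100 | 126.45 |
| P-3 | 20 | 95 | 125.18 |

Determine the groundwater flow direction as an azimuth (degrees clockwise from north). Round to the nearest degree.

With h = a·x + b·y + c and P-1 as origin, the differences give:
  50·a + 50·b = +1.43
  (-20)·a + 45·b = +0.16
Eliminate b (×45 and ×50, subtract): 3250·a = 56.350 → a = ∂h/∂x = +0.01734
Back-substitute: b = ∂h/∂y = +0.01126.
Flow direction (−∇h) has components (-0.01734 E, -0.01126 N).
Azimuth = atan2(E, N) = atan2(-0.01734, -0.01126) = 237.0° ≈ 237°.

237°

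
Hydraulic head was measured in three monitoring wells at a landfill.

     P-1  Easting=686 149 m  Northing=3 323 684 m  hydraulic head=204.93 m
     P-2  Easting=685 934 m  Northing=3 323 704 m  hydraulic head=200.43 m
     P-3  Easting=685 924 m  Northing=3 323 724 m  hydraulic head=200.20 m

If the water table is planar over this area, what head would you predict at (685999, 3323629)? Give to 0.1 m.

201.9 m

Three-point gradient (reference P-1): Δ to P-2 = (-215, 20, -4.50), Δ to P-3 = (-225, 40, -4.73).
∂h/∂x = +0.02083, ∂h/∂y = -0.001085 (det = -4100).
h(685999, 3323629) = 204.93 + (+0.02083)·(-150) + (-0.001085)·(-55) = 204.93 -3.124 +0.060 = 201.865 m.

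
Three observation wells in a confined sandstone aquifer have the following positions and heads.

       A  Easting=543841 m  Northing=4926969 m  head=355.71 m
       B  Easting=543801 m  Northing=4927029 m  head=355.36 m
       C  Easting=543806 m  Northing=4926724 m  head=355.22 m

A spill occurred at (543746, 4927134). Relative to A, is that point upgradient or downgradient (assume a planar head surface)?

Three-point gradient (reference A): Δ to B = (-40, 60, -0.35), Δ to C = (-35, -245, -0.49).
∂h/∂x = +0.009676, ∂h/∂y = +0.0006176 (det = 11900).
Head at (543746, 4927134) = 355.71 + (+0.009676)·(-95) + (+0.0006176)·(165) = 354.89 m.
That is lower than the 355.71 m at A, so the point is downgradient.

downgradient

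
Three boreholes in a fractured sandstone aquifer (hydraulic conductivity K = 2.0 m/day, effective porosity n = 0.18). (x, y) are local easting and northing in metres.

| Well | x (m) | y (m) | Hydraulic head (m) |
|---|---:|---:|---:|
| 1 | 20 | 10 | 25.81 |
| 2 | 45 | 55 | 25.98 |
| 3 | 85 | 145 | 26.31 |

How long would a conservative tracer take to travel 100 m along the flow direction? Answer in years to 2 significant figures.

Taking 1 as reference: 2−1 = (25, 45, +0.17); 3−1 = (65, 135, +0.50).
Determinant of the coordinate differences = 25·135 − 65·45 = 450.
∂h/∂x = [(+0.17)·135 − (+0.50)·45] / 450 = +0.001000
∂h/∂y = [25·(+0.50) − 65·(+0.17)] / 450 = +0.003222
|∇h| = √(0.001000² + 0.003222²) = 0.003374
Seepage velocity v = K·i/n = 2.0 × 0.003374 / 0.18 = 0.03749 m/day.
t = 100 / 0.03749 = 2667 days = 7.3 years.

7.3 years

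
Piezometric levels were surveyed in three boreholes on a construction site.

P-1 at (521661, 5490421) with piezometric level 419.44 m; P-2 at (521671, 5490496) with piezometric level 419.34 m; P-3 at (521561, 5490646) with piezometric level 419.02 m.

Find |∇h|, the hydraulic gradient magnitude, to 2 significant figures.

With h = a·x + b·y + c and P-1 as origin, the differences give:
  10·a + 75·b = -0.10
  (-100)·a + 225·b = -0.42
Eliminate b (×225 and ×75, subtract): 9750·a = 9.000 → a = ∂h/∂x = +0.0009231
Back-substitute: b = ∂h/∂y = -0.001456.
|∇h| = √(0.0009231² + -0.001456²) = 0.001724

0.0017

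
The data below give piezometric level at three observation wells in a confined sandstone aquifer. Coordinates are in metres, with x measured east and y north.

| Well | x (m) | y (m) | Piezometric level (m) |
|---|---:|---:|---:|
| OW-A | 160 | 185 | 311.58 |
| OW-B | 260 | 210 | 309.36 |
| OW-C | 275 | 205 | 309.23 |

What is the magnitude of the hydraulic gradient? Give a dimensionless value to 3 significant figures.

Taking OW-A as reference: OW-B−OW-A = (100, 25, -2.22); OW-C−OW-A = (115, 20, -2.35).
Solve a·Δx + b·Δy = Δh: det = 100·20 − 115·25 = -875.
∂h/∂x = [(-2.22)·20 − (-2.35)·25] / -875 = -0.01640
∂h/∂y = [100·(-2.35) − 115·(-2.22)] / -875 = -0.02320
|∇h| = √(-0.01640² + -0.02320²) = 0.02841

0.0284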